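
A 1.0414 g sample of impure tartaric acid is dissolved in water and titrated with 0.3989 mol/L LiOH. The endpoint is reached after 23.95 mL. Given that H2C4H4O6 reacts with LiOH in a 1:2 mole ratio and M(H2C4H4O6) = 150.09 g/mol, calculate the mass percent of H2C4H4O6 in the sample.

68.8%

n(LiOH) = 0.3989 x 0.02395 = 0.009554 mol.
n(H2C4H4O6) = 0.009554 / 2 = 0.004777 mol.
mass of H2C4H4O6 = 0.004777 x 150.09 = 0.7170 g.
% purity = 0.7170 / 1.0414 x 100 = 68.8%.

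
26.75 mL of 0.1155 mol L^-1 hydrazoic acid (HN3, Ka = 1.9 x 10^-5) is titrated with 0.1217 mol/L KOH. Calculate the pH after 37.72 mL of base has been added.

n(acid) = 0.1155 x 0.02675 = 0.003090 mol; n(KOH) added = 0.1217 x 0.03772 = 0.004591 mol.
Base is in excess by 0.004591 - 0.003090 = 0.001501 mol in a total volume of 0.06447 L.
[OH^-] = 0.001501/0.06447 = 0.02328 M, so pOH = 1.63 and pH = 14.00 - 1.63 = 12.37.

12.37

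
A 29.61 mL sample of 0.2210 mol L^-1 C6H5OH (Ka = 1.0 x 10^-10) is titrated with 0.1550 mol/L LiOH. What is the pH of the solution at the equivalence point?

n(C6H5OH) = 0.2210 x 0.02961 = 0.006544 mol; V(LiOH) at equivalence = 0.006544/0.1550 = 0.04222 L.
At equivalence all the acid is converted to C6H5O-; total volume = 0.02961 + 0.04222 = 0.07183 L, so [C6H5O-] = 0.006544/0.07183 = 0.09110 M.
Kb = Kw/Ka = 1.0e-14 / 1.0 x 10^-10 = 0.000100.
[OH^-] = sqrt(Kb x [C6H5O-]) = sqrt(0.000100 x 0.09110) = 0.00302 M.
pOH = 2.52, so pH = 14.00 - 2.52 = 11.48.

11.48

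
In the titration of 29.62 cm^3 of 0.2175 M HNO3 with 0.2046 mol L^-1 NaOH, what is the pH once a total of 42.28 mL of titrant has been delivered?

n(acid) = 0.2175 x 0.02962 = 0.006442 mol; n(NaOH) added = 0.2046 x 0.04228 = 0.008650 mol.
Base is in excess by 0.008650 - 0.006442 = 0.002208 mol in a total volume of 0.07190 L.
[OH^-] = 0.002208/0.07190 = 0.03071 M, so pOH = 1.51 and pH = 14.00 - 1.51 = 12.49.

12.49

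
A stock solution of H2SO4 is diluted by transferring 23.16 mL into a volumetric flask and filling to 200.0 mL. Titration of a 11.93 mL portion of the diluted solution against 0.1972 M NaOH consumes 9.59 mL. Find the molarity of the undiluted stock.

n(NaOH) = 0.1972 x 0.009590 = 0.001891 mol.
n(H2SO4) in the aliquot = 0.001891 x 1/2 = 0.0009456 mol.
[diluted H2SO4] = 0.0009456 / 0.01193 = 0.07926 M.
Dilution factor = 200.0/23.16 = 8.636, so [stock] = 0.07926 x 8.636 = 0.684 M.

0.684 M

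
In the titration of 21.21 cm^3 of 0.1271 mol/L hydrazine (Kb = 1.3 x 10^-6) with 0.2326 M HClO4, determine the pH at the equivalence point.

4.60

n(N2H4) = 0.1271 x 0.02121 = 0.002696 mol; V(HClO4) at equivalence = 0.002696/0.2326 = 0.01159 L.
At equivalence the base is fully converted to N2H5+; total volume = 0.03280 L, so [N2H5+] = 0.002696/0.03280 = 0.08219 M.
Ka(N2H5+) = Kw/Kb = 1.0e-14 / 1.3 x 10^-6 = 7.69e-9.
[H^+] = sqrt(Ka x [N2H5+]) = sqrt(7.69e-9 x 0.08219) = 2.51e-5 M.
pH = -log(2.51e-5) = 4.60.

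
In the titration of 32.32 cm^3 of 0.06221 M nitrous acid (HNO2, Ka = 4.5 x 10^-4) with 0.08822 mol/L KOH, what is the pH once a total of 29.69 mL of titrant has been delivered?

11.99

n(acid) = 0.06221 x 0.03232 = 0.002011 mol; n(KOH) added = 0.08822 x 0.02969 = 0.002619 mol.
Base is in excess by 0.002619 - 0.002011 = 0.0006086 mol in a total volume of 0.06201 L.
[OH^-] = 0.0006086/0.06201 = 0.009815 M, so pOH = 2.01 and pH = 14.00 - 2.01 = 11.99.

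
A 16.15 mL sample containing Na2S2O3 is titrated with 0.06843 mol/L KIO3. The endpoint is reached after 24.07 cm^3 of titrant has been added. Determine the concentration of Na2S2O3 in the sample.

0.612 M

n(KIO3) = 0.06843 x 0.02407 = 0.001647 mol.
From the balanced equation, 1 mol KIO3 reacts with 6 mol Na2S2O3, so n(Na2S2O3) = 0.001647 x 6/1 = 0.009883 mol.
[Na2S2O3] = 0.009883 / 0.01615 L = 0.612 M.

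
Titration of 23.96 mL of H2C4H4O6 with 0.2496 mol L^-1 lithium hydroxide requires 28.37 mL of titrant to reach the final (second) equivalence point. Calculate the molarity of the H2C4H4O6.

n(LiOH) = 0.2496 x 0.02837 = 0.007081 mol.
At the final (second) equivalence point, 2 mol OH^- react per mol H2C4H4O6, so n(H2C4H4O6) = 0.007081 / 2 = 0.003541 mol.
[H2C4H4O6] = 0.003541 / 0.02396 L = 0.148 M.

0.148 M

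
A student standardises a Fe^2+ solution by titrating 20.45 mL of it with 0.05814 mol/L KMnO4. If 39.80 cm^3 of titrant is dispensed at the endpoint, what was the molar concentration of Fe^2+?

0.566 M

n(KMnO4) = 0.05814 x 0.03980 = 0.002314 mol.
From the balanced equation, 1 mol KMnO4 reacts with 5 mol Fe^2+, so n(Fe^2+) = 0.002314 x 5/1 = 0.01157 mol.
[Fe^2+] = 0.01157 / 0.02045 L = 0.566 M.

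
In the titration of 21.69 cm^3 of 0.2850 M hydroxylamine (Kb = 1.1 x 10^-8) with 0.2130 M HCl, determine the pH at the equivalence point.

3.48

n(NH2OH) = 0.2850 x 0.02169 = 0.006182 mol; V(HCl) at equivalence = 0.006182/0.2130 = 0.02902 L.
At equivalence the base is fully converted to NH3OH+; total volume = 0.05071 L, so [NH3OH+] = 0.006182/0.05071 = 0.1219 M.
Ka(NH3OH+) = Kw/Kb = 1.0e-14 / 1.1 x 10^-8 = 9.09e-7.
[H^+] = sqrt(Ka x [NH3OH+]) = sqrt(9.09e-7 x 0.1219) = 0.000333 M.
pH = -log(0.000333) = 3.48.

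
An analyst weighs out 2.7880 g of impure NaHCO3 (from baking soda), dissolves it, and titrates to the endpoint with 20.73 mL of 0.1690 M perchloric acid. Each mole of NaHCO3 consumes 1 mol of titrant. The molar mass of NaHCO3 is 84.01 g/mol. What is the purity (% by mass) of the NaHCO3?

n(HClO4) = 0.1690 x 0.02073 = 0.003503 mol.
n(NaHCO3) = 0.003503 / 1 = 0.003503 mol.
mass of NaHCO3 = 0.003503 x 84.01 = 0.2943 g.
% purity = 0.2943 / 2.7880 x 100 = 10.6%.

10.6%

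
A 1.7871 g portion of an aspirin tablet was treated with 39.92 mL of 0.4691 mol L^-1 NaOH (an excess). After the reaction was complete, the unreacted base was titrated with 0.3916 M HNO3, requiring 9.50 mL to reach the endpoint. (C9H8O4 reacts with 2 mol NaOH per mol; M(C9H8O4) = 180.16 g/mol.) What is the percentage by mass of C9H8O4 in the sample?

75.6%

Total n(NaOH) added = 0.4691 x 0.03992 = 0.01873 mol.
n(HNO3) used = 0.3916 x 0.009500 = 0.003720 mol, which equals the excess n(NaOH).
So n(NaOH) consumed by the sample = 0.01873 - 0.003720 = 0.01501 mol.
n(C9H8O4) = 0.01501 / 2 = 0.007503 mol.
mass C9H8O4 = 0.007503 x 180.16 = 1.352 g, so %C9H8O4 = 1.352/1.7871 x 100 = 75.6%.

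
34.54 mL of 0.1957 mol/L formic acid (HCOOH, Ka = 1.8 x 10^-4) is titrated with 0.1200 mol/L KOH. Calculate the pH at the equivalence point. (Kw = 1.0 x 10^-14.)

8.31

n(HCOOH) = 0.1957 x 0.03454 = 0.006759 mol; V(KOH) at equivalence = 0.006759/0.1200 = 0.05633 L.
At equivalence all the acid is converted to HCOO-; total volume = 0.03454 + 0.05633 = 0.09087 L, so [HCOO-] = 0.006759/0.09087 = 0.07439 M.
Kb = Kw/Ka = 1.0e-14 / 1.8 x 10^-4 = 5.56e-11.
[OH^-] = sqrt(Kb x [HCOO-]) = sqrt(5.56e-11 x 0.07439) = 2.03e-6 M.
pOH = 5.69, so pH = 14.00 - 5.69 = 8.31.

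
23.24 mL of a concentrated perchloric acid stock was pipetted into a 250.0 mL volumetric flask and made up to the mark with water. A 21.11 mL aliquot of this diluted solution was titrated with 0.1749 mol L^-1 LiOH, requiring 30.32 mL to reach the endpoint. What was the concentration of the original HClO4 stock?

2.70 M

n(LiOH) = 0.1749 x 0.03032 = 0.005303 mol.
n(HClO4) in the aliquot = 0.005303 mol.
[diluted HClO4] = 0.005303 / 0.02111 = 0.2512 M.
Dilution factor = 250.0/23.24 = 10.76, so [stock] = 0.2512 x 10.76 = 2.70 M.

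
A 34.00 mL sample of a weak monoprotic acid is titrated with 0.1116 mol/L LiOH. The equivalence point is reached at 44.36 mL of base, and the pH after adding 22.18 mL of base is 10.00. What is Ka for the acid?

1.0 x 10^-10

22.18 mL is half of the equivalence volume, so this is the half-equivalence point where [HA] = [A^-].
At half-equivalence pH = pKa, so pKa = 10.00.
Ka = 10^(-10.00) = 1.0 x 10^-10.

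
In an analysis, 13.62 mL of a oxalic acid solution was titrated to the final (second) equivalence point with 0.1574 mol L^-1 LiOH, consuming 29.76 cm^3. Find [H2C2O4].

0.172 M

n(LiOH) = 0.1574 x 0.02976 = 0.004684 mol.
At the final (second) equivalence point, 2 mol OH^- react per mol H2C2O4, so n(H2C2O4) = 0.004684 / 2 = 0.002342 mol.
[H2C2O4] = 0.002342 / 0.01362 L = 0.172 M.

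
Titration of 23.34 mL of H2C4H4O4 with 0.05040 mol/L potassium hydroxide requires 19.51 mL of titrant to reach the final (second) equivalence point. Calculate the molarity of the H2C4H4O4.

0.0211 M

n(KOH) = 0.05040 x 0.01951 = 0.0009833 mol.
At the final (second) equivalence point, 2 mol OH^- react per mol H2C4H4O4, so n(H2C4H4O4) = 0.0009833 / 2 = 0.0004917 mol.
[H2C4H4O4] = 0.0004917 / 0.02334 L = 0.0211 M.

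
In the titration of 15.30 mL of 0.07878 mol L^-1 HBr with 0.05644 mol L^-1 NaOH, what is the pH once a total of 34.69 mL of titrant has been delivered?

12.18

n(acid) = 0.07878 x 0.01530 = 0.001205 mol; n(NaOH) added = 0.05644 x 0.03469 = 0.001958 mol.
Base is in excess by 0.001958 - 0.001205 = 0.0007526 mol in a total volume of 0.04999 L.
[OH^-] = 0.0007526/0.04999 = 0.01505 M, so pOH = 1.82 and pH = 14.00 - 1.82 = 12.18.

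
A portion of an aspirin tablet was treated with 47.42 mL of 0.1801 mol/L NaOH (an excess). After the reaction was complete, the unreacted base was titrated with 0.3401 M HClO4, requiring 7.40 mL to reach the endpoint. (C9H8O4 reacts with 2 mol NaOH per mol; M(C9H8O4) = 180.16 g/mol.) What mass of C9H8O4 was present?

0.543 g

Total n(NaOH) added = 0.1801 x 0.04742 = 0.008540 mol.
n(HClO4) used = 0.3401 x 0.007400 = 0.002517 mol, which equals the excess n(NaOH).
So n(NaOH) consumed by the sample = 0.008540 - 0.002517 = 0.006024 mol.
n(C9H8O4) = 0.006024 / 2 = 0.003012 mol.
mass = 0.003012 mol x 180.16 g/mol = 0.543 g.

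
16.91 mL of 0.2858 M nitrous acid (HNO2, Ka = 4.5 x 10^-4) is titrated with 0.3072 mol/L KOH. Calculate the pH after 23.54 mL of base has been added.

n(acid) = 0.2858 x 0.01691 = 0.004833 mol; n(KOH) added = 0.3072 x 0.02354 = 0.007231 mol.
Base is in excess by 0.007231 - 0.004833 = 0.002399 mol in a total volume of 0.04045 L.
[OH^-] = 0.002399/0.04045 = 0.05930 M, so pOH = 1.23 and pH = 14.00 - 1.23 = 12.77.

12.77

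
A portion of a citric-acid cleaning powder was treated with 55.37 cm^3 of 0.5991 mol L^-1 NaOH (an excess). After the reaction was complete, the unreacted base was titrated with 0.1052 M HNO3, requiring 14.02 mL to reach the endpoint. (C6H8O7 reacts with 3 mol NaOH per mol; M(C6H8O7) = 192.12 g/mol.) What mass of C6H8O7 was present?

2.03 g

Total n(NaOH) added = 0.5991 x 0.05537 = 0.03317 mol.
n(HNO3) used = 0.1052 x 0.01402 = 0.001475 mol, which equals the excess n(NaOH).
So n(NaOH) consumed by the sample = 0.03317 - 0.001475 = 0.03170 mol.
n(C6H8O7) = 0.03170 / 3 = 0.01057 mol.
mass = 0.01057 mol x 192.12 g/mol = 2.03 g.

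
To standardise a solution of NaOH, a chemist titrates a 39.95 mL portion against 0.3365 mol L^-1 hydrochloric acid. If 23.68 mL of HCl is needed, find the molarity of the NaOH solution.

0.199 M

n(HCl) delivered = 0.3365 x 0.02368 = 0.007968 mol.
For a 1:1 reaction, n(NaOH) = 0.007968 mol.
[NaOH] = 0.007968 mol / 0.03995 L = 0.199 M.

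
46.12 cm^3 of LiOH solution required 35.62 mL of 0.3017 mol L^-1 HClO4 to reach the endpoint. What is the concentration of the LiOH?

0.233 M

n(HClO4) delivered = 0.3017 x 0.03562 = 0.01075 mol.
For a 1:1 reaction, n(LiOH) = 0.01075 mol.
[LiOH] = 0.01075 mol / 0.04612 L = 0.233 M.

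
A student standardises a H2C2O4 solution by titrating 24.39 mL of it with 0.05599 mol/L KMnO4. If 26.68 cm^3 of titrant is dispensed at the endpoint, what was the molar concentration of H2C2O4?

0.153 M

n(KMnO4) = 0.05599 x 0.02668 = 0.001494 mol.
From the balanced equation, 2 mol KMnO4 reacts with 5 mol H2C2O4, so n(H2C2O4) = 0.001494 x 5/2 = 0.003735 mol.
[H2C2O4] = 0.003735 / 0.02439 L = 0.153 M.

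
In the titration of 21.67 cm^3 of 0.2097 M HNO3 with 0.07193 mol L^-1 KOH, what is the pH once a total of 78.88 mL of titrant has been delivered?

n(acid) = 0.2097 x 0.02167 = 0.004544 mol; n(KOH) added = 0.07193 x 0.07888 = 0.005674 mol.
Base is in excess by 0.005674 - 0.004544 = 0.001130 mol in a total volume of 0.1006 L.
[OH^-] = 0.001130/0.1006 = 0.01123 M, so pOH = 1.95 and pH = 14.00 - 1.95 = 12.05.

12.05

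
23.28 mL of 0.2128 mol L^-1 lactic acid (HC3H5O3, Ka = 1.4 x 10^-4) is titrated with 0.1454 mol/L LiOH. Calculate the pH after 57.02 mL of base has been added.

n(acid) = 0.2128 x 0.02328 = 0.004954 mol; n(LiOH) added = 0.1454 x 0.05702 = 0.008291 mol.
Base is in excess by 0.008291 - 0.004954 = 0.003337 mol in a total volume of 0.08030 L.
[OH^-] = 0.003337/0.08030 = 0.04155 M, so pOH = 1.38 and pH = 14.00 - 1.38 = 12.62.

12.62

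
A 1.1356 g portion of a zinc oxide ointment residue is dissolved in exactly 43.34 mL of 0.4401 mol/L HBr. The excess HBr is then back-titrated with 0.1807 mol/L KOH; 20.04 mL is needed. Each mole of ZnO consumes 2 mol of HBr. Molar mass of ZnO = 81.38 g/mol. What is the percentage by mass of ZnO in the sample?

Total n(HBr) added = 0.4401 x 0.04334 = 0.01907 mol.
n(KOH) used = 0.1807 x 0.02004 = 0.003621 mol, which equals the excess n(HBr).
So n(HBr) consumed by the sample = 0.01907 - 0.003621 = 0.01545 mol.
n(ZnO) = 0.01545 / 2 = 0.007726 mol.
mass ZnO = 0.007726 x 81.38 = 0.6288 g, so %ZnO = 0.6288/1.1356 x 100 = 55.4%.

55.4%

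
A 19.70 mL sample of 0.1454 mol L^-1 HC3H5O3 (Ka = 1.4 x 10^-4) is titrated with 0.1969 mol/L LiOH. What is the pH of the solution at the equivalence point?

n(HC3H5O3) = 0.1454 x 0.01970 = 0.002864 mol; V(LiOH) at equivalence = 0.002864/0.1969 = 0.01455 L.
At equivalence all the acid is converted to C3H5O3-; total volume = 0.01970 + 0.01455 = 0.03425 L, so [C3H5O3-] = 0.002864/0.03425 = 0.08364 M.
Kb = Kw/Ka = 1.0e-14 / 1.4 x 10^-4 = 7.14e-11.
[OH^-] = sqrt(Kb x [C3H5O3-]) = sqrt(7.14e-11 x 0.08364) = 2.44e-6 M.
pOH = 5.61, so pH = 14.00 - 5.61 = 8.39.

8.39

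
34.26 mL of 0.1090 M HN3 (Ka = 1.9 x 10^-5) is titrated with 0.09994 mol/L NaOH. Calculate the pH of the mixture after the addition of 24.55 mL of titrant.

Initial n(HN3) = 0.1090 x 0.03426 = 0.003734 mol.
n(NaOH) added = 0.09994 x 0.02455 = 0.002454 mol, converting that many moles of HN3 to N3-.
Remaining n(HN3) = 0.001281 mol; n(N3-) = 0.002454 mol.
By Henderson-Hasselbalch, pH = pKa + log([A^-]/[HA]) = 4.72 + log(0.002454/0.001281) = 4.72 + (+0.28) = 5.00.

5.00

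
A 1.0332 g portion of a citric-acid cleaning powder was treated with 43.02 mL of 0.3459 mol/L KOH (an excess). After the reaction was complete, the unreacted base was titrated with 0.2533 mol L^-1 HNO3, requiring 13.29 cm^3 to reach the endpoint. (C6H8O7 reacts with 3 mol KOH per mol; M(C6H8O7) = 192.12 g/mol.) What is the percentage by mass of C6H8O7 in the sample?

71.4%

Total n(KOH) added = 0.3459 x 0.04302 = 0.01488 mol.
n(HNO3) used = 0.2533 x 0.01329 = 0.003366 mol, which equals the excess n(KOH).
So n(KOH) consumed by the sample = 0.01488 - 0.003366 = 0.01151 mol.
n(C6H8O7) = 0.01151 / 3 = 0.003838 mol.
mass C6H8O7 = 0.003838 x 192.12 = 0.7374 g, so %C6H8O7 = 0.7374/1.0332 x 100 = 71.4%.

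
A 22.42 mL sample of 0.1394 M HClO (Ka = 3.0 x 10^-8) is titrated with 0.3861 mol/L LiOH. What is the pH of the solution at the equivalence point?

n(HClO) = 0.1394 x 0.02242 = 0.003125 mol; V(LiOH) at equivalence = 0.003125/0.3861 = 0.008095 L.
At equivalence all the acid is converted to ClO-; total volume = 0.02242 + 0.008095 = 0.03051 L, so [ClO-] = 0.003125/0.03051 = 0.1024 M.
Kb = Kw/Ka = 1.0e-14 / 3.0 x 10^-8 = 3.33e-7.
[OH^-] = sqrt(Kb x [ClO-]) = sqrt(3.33e-7 x 0.1024) = 0.000185 M.
pOH = 3.73, so pH = 14.00 - 3.73 = 10.27.

10.27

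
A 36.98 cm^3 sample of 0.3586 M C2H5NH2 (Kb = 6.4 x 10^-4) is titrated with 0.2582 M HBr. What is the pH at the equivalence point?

5.81

n(C2H5NH2) = 0.3586 x 0.03698 = 0.01326 mol; V(HBr) at equivalence = 0.01326/0.2582 = 0.05136 L.
At equivalence the base is fully converted to C2H5NH3+; total volume = 0.08834 L, so [C2H5NH3+] = 0.01326/0.08834 = 0.1501 M.
Ka(C2H5NH3+) = Kw/Kb = 1.0e-14 / 6.4 x 10^-4 = 1.56e-11.
[H^+] = sqrt(Ka x [C2H5NH3+]) = sqrt(1.56e-11 x 0.1501) = 1.53e-6 M.
pH = -log(1.53e-6) = 5.81.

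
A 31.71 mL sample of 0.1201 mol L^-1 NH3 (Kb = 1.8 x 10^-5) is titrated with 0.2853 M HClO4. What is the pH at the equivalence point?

n(NH3) = 0.1201 x 0.03171 = 0.003808 mol; V(HClO4) at equivalence = 0.003808/0.2853 = 0.01335 L.
At equivalence the base is fully converted to NH4+; total volume = 0.04506 L, so [NH4+] = 0.003808/0.04506 = 0.08452 M.
Ka(NH4+) = Kw/Kb = 1.0e-14 / 1.8 x 10^-5 = 5.56e-10.
[H^+] = sqrt(Ka x [NH4+]) = sqrt(5.56e-10 x 0.08452) = 6.85e-6 M.
pH = -log(6.85e-6) = 5.16.

5.16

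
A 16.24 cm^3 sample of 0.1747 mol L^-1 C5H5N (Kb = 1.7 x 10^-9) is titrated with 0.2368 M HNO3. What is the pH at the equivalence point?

3.11

n(C5H5N) = 0.1747 x 0.01624 = 0.002837 mol; V(HNO3) at equivalence = 0.002837/0.2368 = 0.01198 L.
At equivalence the base is fully converted to C5H5NH+; total volume = 0.02822 L, so [C5H5NH+] = 0.002837/0.02822 = 0.1005 M.
Ka(C5H5NH+) = Kw/Kb = 1.0e-14 / 1.7 x 10^-9 = 5.88e-6.
[H^+] = sqrt(Ka x [C5H5NH+]) = sqrt(5.88e-6 x 0.1005) = 0.000769 M.
pH = -log(0.000769) = 3.11.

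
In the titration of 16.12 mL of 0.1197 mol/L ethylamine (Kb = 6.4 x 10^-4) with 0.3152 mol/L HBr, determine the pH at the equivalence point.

n(C2H5NH2) = 0.1197 x 0.01612 = 0.001930 mol; V(HBr) at equivalence = 0.001930/0.3152 = 0.006122 L.
At equivalence the base is fully converted to C2H5NH3+; total volume = 0.02224 L, so [C2H5NH3+] = 0.001930/0.02224 = 0.08675 M.
Ka(C2H5NH3+) = Kw/Kb = 1.0e-14 / 6.4 x 10^-4 = 1.56e-11.
[H^+] = sqrt(Ka x [C2H5NH3+]) = sqrt(1.56e-11 x 0.08675) = 1.16e-6 M.
pH = -log(1.16e-6) = 5.93.

5.93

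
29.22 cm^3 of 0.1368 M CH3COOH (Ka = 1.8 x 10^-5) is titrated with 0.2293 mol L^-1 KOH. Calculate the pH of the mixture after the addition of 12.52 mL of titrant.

Initial n(CH3COOH) = 0.1368 x 0.02922 = 0.003997 mol.
n(KOH) added = 0.2293 x 0.01252 = 0.002871 mol, converting that many moles of CH3COOH to CH3COO-.
Remaining n(CH3COOH) = 0.001126 mol; n(CH3COO-) = 0.002871 mol.
By Henderson-Hasselbalch, pH = pKa + log([A^-]/[HA]) = 4.74 + log(0.002871/0.001126) = 4.74 + (+0.41) = 5.15.

5.15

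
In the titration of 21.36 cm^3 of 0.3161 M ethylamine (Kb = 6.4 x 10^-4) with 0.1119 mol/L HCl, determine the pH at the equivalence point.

5.94

n(C2H5NH2) = 0.3161 x 0.02136 = 0.006752 mol; V(HCl) at equivalence = 0.006752/0.1119 = 0.06034 L.
At equivalence the base is fully converted to C2H5NH3+; total volume = 0.08170 L, so [C2H5NH3+] = 0.006752/0.08170 = 0.08264 M.
Ka(C2H5NH3+) = Kw/Kb = 1.0e-14 / 6.4 x 10^-4 = 1.56e-11.
[H^+] = sqrt(Ka x [C2H5NH3+]) = sqrt(1.56e-11 x 0.08264) = 1.14e-6 M.
pH = -log(1.14e-6) = 5.94.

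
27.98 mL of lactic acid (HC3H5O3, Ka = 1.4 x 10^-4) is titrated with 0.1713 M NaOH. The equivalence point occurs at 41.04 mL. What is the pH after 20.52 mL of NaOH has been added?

3.85

20.52 mL is exactly half the equivalence volume (41.04/2), i.e. the half-equivalence point.
There, n(HA) = n(A^-), so pH = pKa = -log(1.4 x 10^-4) = 3.85.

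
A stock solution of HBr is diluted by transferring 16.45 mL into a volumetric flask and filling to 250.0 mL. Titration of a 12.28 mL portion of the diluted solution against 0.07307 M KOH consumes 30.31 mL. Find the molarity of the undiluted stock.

n(KOH) = 0.07307 x 0.03031 = 0.002215 mol.
n(HBr) in the aliquot = 0.002215 mol.
[diluted HBr] = 0.002215 / 0.01228 = 0.1804 M.
Dilution factor = 250.0/16.45 = 15.20, so [stock] = 0.1804 x 15.20 = 2.74 M.

2.74 M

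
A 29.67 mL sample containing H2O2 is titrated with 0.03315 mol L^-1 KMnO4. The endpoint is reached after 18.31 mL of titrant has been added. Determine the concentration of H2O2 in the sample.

n(KMnO4) = 0.03315 x 0.01831 = 0.0006070 mol.
From the balanced equation, 2 mol KMnO4 reacts with 5 mol H2O2, so n(H2O2) = 0.0006070 x 5/2 = 0.001517 mol.
[H2O2] = 0.001517 / 0.02967 L = 0.0511 M.

0.0511 M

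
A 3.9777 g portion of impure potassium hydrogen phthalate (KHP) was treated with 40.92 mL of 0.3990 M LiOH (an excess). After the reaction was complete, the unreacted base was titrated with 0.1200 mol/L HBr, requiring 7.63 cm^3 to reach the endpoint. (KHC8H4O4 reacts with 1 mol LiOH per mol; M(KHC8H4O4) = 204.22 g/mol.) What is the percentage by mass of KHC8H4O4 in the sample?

79.1%

Total n(LiOH) added = 0.3990 x 0.04092 = 0.01633 mol.
n(HBr) used = 0.1200 x 0.007630 = 0.0009156 mol, which equals the excess n(LiOH).
So n(LiOH) consumed by the sample = 0.01633 - 0.0009156 = 0.01541 mol.
n(KHC8H4O4) = 0.01541 / 1 = 0.01541 mol.
mass KHC8H4O4 = 0.01541 x 204.22 = 3.147 g, so %KHC8H4O4 = 3.147/3.9777 x 100 = 79.1%.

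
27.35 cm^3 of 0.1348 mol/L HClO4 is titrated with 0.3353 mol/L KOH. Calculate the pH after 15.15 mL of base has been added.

n(acid) = 0.1348 x 0.02735 = 0.003687 mol; n(KOH) added = 0.3353 x 0.01515 = 0.005080 mol.
Base is in excess by 0.005080 - 0.003687 = 0.001393 mol in a total volume of 0.04250 L.
[OH^-] = 0.001393/0.04250 = 0.03278 M, so pOH = 1.48 and pH = 14.00 - 1.48 = 12.52.

12.52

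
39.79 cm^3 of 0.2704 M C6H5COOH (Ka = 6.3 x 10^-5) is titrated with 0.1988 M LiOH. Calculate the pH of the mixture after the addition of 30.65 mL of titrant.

Initial n(C6H5COOH) = 0.2704 x 0.03979 = 0.01076 mol.
n(LiOH) added = 0.1988 x 0.03065 = 0.006093 mol, converting that many moles of C6H5COOH to C6H5COO-.
Remaining n(C6H5COOH) = 0.004666 mol; n(C6H5COO-) = 0.006093 mol.
By Henderson-Hasselbalch, pH = pKa + log([A^-]/[HA]) = 4.20 + log(0.006093/0.004666) = 4.20 + (+0.12) = 4.32.

4.32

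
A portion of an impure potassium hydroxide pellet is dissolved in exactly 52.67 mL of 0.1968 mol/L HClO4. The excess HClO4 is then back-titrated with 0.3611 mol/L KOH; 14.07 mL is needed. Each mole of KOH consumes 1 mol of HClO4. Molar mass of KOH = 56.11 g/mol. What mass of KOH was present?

0.297 g

Total n(HClO4) added = 0.1968 x 0.05267 = 0.01037 mol.
n(KOH) used = 0.3611 x 0.01407 = 0.005081 mol, which equals the excess n(HClO4).
So n(HClO4) consumed by the sample = 0.01037 - 0.005081 = 0.005285 mol.
n(KOH) = 0.005285 / 1 = 0.005285 mol.
mass = 0.005285 mol x 56.11 g/mol = 0.297 g.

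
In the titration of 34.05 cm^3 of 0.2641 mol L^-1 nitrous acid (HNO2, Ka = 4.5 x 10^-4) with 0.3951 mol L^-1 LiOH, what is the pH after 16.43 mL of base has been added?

3.76

Initial n(HNO2) = 0.2641 x 0.03405 = 0.008993 mol.
n(LiOH) added = 0.3951 x 0.01643 = 0.006491 mol, converting that many moles of HNO2 to NO2-.
Remaining n(HNO2) = 0.002501 mol; n(NO2-) = 0.006491 mol.
By Henderson-Hasselbalch, pH = pKa + log([A^-]/[HA]) = 3.35 + log(0.006491/0.002501) = 3.35 + (+0.41) = 3.76.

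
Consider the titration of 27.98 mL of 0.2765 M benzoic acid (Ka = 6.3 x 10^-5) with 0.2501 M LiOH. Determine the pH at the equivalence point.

n(C6H5COOH) = 0.2765 x 0.02798 = 0.007736 mol; V(LiOH) at equivalence = 0.007736/0.2501 = 0.03093 L.
At equivalence all the acid is converted to C6H5COO-; total volume = 0.02798 + 0.03093 = 0.05891 L, so [C6H5COO-] = 0.007736/0.05891 = 0.1313 M.
Kb = Kw/Ka = 1.0e-14 / 6.3 x 10^-5 = 1.59e-10.
[OH^-] = sqrt(Kb x [C6H5COO-]) = sqrt(1.59e-10 x 0.1313) = 4.57e-6 M.
pOH = 5.34, so pH = 14.00 - 5.34 = 8.66.

8.66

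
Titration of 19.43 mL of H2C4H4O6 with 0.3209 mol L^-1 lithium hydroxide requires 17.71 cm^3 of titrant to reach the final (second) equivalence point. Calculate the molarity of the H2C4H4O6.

n(LiOH) = 0.3209 x 0.01771 = 0.005683 mol.
At the final (second) equivalence point, 2 mol OH^- react per mol H2C4H4O6, so n(H2C4H4O6) = 0.005683 / 2 = 0.002842 mol.
[H2C4H4O6] = 0.002842 / 0.01943 L = 0.146 M.

0.146 M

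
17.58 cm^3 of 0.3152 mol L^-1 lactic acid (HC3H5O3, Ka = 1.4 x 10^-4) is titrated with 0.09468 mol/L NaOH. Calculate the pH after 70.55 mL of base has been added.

12.11

n(acid) = 0.3152 x 0.01758 = 0.005541 mol; n(NaOH) added = 0.09468 x 0.07055 = 0.006680 mol.
Base is in excess by 0.006680 - 0.005541 = 0.001138 mol in a total volume of 0.08813 L.
[OH^-] = 0.001138/0.08813 = 0.01292 M, so pOH = 1.89 and pH = 14.00 - 1.89 = 12.11.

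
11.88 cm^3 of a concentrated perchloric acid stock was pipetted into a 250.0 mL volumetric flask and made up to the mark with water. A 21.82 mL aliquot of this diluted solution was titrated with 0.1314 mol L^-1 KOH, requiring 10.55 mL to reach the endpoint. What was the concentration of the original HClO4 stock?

n(KOH) = 0.1314 x 0.01055 = 0.001386 mol.
n(HClO4) in the aliquot = 0.001386 mol.
[diluted HClO4] = 0.001386 / 0.02182 = 0.06353 M.
Dilution factor = 250.0/11.88 = 21.04, so [stock] = 0.06353 x 21.04 = 1.34 M.

1.34 M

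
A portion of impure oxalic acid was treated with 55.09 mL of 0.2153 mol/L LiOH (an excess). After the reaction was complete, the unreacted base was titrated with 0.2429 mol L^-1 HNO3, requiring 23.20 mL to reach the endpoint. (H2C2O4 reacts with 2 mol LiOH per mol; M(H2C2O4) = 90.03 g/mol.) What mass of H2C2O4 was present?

0.280 g

Total n(LiOH) added = 0.2153 x 0.05509 = 0.01186 mol.
n(HNO3) used = 0.2429 x 0.02320 = 0.005635 mol, which equals the excess n(LiOH).
So n(LiOH) consumed by the sample = 0.01186 - 0.005635 = 0.006226 mol.
n(H2C2O4) = 0.006226 / 2 = 0.003113 mol.
mass = 0.003113 mol x 90.03 g/mol = 0.280 g.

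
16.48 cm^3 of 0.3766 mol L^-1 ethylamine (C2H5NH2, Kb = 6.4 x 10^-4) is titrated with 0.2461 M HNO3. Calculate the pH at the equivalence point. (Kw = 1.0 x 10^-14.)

n(C2H5NH2) = 0.3766 x 0.01648 = 0.006206 mol; V(HNO3) at equivalence = 0.006206/0.2461 = 0.02522 L.
At equivalence the base is fully converted to C2H5NH3+; total volume = 0.04170 L, so [C2H5NH3+] = 0.006206/0.04170 = 0.1488 M.
Ka(C2H5NH3+) = Kw/Kb = 1.0e-14 / 6.4 x 10^-4 = 1.56e-11.
[H^+] = sqrt(Ka x [C2H5NH3+]) = sqrt(1.56e-11 x 0.1488) = 1.52e-6 M.
pH = -log(1.52e-6) = 5.82.

5.82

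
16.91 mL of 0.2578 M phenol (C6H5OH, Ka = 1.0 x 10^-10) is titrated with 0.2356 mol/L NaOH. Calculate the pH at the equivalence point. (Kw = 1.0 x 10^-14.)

11.55

n(C6H5OH) = 0.2578 x 0.01691 = 0.004359 mol; V(NaOH) at equivalence = 0.004359/0.2356 = 0.01850 L.
At equivalence all the acid is converted to C6H5O-; total volume = 0.01691 + 0.01850 = 0.03541 L, so [C6H5O-] = 0.004359/0.03541 = 0.1231 M.
Kb = Kw/Ka = 1.0e-14 / 1.0 x 10^-10 = 0.000100.
[OH^-] = sqrt(Kb x [C6H5O-]) = sqrt(0.000100 x 0.1231) = 0.00351 M.
pOH = 2.45, so pH = 14.00 - 2.45 = 11.55.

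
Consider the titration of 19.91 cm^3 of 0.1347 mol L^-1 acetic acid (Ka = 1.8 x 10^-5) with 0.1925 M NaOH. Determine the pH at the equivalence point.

n(CH3COOH) = 0.1347 x 0.01991 = 0.002682 mol; V(NaOH) at equivalence = 0.002682/0.1925 = 0.01393 L.
At equivalence all the acid is converted to CH3COO-; total volume = 0.01991 + 0.01393 = 0.03384 L, so [CH3COO-] = 0.002682/0.03384 = 0.07925 M.
Kb = Kw/Ka = 1.0e-14 / 1.8 x 10^-5 = 5.56e-10.
[OH^-] = sqrt(Kb x [CH3COO-]) = sqrt(5.56e-10 x 0.07925) = 6.64e-6 M.
pOH = 5.18, so pH = 14.00 - 5.18 = 8.82.

8.82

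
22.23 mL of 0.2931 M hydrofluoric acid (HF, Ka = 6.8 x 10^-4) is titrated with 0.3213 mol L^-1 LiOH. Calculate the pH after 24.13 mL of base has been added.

n(acid) = 0.2931 x 0.02223 = 0.006516 mol; n(LiOH) added = 0.3213 x 0.02413 = 0.007753 mol.
Base is in excess by 0.007753 - 0.006516 = 0.001237 mol in a total volume of 0.04636 L.
[OH^-] = 0.001237/0.04636 = 0.02669 M, so pOH = 1.57 and pH = 14.00 - 1.57 = 12.43.

12.43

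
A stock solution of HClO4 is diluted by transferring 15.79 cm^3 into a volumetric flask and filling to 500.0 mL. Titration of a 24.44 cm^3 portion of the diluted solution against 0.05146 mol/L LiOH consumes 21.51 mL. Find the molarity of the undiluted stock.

n(LiOH) = 0.05146 x 0.02151 = 0.001107 mol.
n(HClO4) in the aliquot = 0.001107 mol.
[diluted HClO4] = 0.001107 / 0.02444 = 0.04529 M.
Dilution factor = 500.0/15.79 = 31.67, so [stock] = 0.04529 x 31.67 = 1.43 M.

1.43 M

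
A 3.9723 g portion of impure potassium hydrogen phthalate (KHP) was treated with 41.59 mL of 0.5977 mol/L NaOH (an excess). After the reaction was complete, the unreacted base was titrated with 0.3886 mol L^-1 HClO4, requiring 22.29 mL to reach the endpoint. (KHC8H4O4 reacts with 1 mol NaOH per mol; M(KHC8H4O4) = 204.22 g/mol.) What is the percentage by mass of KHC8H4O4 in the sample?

Total n(NaOH) added = 0.5977 x 0.04159 = 0.02486 mol.
n(HClO4) used = 0.3886 x 0.02229 = 0.008662 mol, which equals the excess n(NaOH).
So n(NaOH) consumed by the sample = 0.02486 - 0.008662 = 0.01620 mol.
n(KHC8H4O4) = 0.01620 / 1 = 0.01620 mol.
mass KHC8H4O4 = 0.01620 x 204.22 = 3.308 g, so %KHC8H4O4 = 3.308/3.9723 x 100 = 83.3%.

83.3%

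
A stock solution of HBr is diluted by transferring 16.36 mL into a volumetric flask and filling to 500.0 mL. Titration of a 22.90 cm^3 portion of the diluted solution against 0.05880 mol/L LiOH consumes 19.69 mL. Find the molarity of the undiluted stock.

n(LiOH) = 0.05880 x 0.01969 = 0.001158 mol.
n(HBr) in the aliquot = 0.001158 mol.
[diluted HBr] = 0.001158 / 0.02290 = 0.05056 M.
Dilution factor = 500.0/16.36 = 30.56, so [stock] = 0.05056 x 30.56 = 1.55 M.

1.55 M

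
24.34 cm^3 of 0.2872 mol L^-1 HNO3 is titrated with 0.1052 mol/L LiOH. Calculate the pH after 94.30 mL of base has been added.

n(acid) = 0.2872 x 0.02434 = 0.006990 mol; n(LiOH) added = 0.1052 x 0.09430 = 0.009920 mol.
Base is in excess by 0.009920 - 0.006990 = 0.002930 mol in a total volume of 0.1186 L.
[OH^-] = 0.002930/0.1186 = 0.02470 M, so pOH = 1.61 and pH = 14.00 - 1.61 = 12.39.

12.39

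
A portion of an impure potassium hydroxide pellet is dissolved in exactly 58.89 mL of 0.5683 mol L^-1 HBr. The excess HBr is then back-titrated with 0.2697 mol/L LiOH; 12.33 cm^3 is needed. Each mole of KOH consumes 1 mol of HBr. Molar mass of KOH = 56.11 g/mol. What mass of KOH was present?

Total n(HBr) added = 0.5683 x 0.05889 = 0.03347 mol.
n(LiOH) used = 0.2697 x 0.01233 = 0.003325 mol, which equals the excess n(HBr).
So n(HBr) consumed by the sample = 0.03347 - 0.003325 = 0.03014 mol.
n(KOH) = 0.03014 / 1 = 0.03014 mol.
mass = 0.03014 mol x 56.11 g/mol = 1.69 g.

1.69 g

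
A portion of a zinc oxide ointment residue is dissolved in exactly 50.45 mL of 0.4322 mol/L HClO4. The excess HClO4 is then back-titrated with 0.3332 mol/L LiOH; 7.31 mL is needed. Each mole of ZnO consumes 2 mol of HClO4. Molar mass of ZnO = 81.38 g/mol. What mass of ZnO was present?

0.788 g

Total n(HClO4) added = 0.4322 x 0.05045 = 0.02180 mol.
n(LiOH) used = 0.3332 x 0.007310 = 0.002436 mol, which equals the excess n(HClO4).
So n(HClO4) consumed by the sample = 0.02180 - 0.002436 = 0.01937 mol.
n(ZnO) = 0.01937 / 2 = 0.009684 mol.
mass = 0.009684 mol x 81.38 g/mol = 0.788 g.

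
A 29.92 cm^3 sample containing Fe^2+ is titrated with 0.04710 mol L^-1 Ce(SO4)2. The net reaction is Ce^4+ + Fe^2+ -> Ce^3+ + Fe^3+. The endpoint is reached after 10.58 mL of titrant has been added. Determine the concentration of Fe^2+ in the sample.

0.0167 M

n(Ce(SO4)2) = 0.04710 x 0.01058 = 0.0004983 mol.
From the balanced equation, 1 mol Ce(SO4)2 reacts with 1 mol Fe^2+, so n(Fe^2+) = 0.0004983 x 1/1 = 0.0004983 mol.
[Fe^2+] = 0.0004983 / 0.02992 L = 0.0167 M.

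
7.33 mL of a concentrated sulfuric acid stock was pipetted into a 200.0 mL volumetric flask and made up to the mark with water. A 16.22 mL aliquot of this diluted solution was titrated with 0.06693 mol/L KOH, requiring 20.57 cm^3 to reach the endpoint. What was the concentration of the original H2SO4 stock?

n(KOH) = 0.06693 x 0.02057 = 0.001377 mol.
n(H2SO4) in the aliquot = 0.001377 x 1/2 = 0.0006884 mol.
[diluted H2SO4] = 0.0006884 / 0.01622 = 0.04244 M.
Dilution factor = 200.0/7.330 = 27.29, so [stock] = 0.04244 x 27.29 = 1.16 M.

1.16 M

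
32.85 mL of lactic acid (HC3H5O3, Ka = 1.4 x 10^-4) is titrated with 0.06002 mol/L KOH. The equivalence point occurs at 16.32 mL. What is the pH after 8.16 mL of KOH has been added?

3.85

8.16 mL is exactly half the equivalence volume (16.32/2), i.e. the half-equivalence point.
There, n(HA) = n(A^-), so pH = pKa = -log(1.4 x 10^-4) = 3.85.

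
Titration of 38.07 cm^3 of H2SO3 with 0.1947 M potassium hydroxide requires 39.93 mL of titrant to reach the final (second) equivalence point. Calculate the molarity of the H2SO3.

0.102 M

n(KOH) = 0.1947 x 0.03993 = 0.007774 mol.
At the final (second) equivalence point, 2 mol OH^- react per mol H2SO3, so n(H2SO3) = 0.007774 / 2 = 0.003887 mol.
[H2SO3] = 0.003887 / 0.03807 L = 0.102 M.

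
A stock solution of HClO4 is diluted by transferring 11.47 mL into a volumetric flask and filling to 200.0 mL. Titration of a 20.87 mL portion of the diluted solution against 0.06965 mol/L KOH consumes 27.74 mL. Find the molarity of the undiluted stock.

1.61 M

n(KOH) = 0.06965 x 0.02774 = 0.001932 mol.
n(HClO4) in the aliquot = 0.001932 mol.
[diluted HClO4] = 0.001932 / 0.02087 = 0.09258 M.
Dilution factor = 200.0/11.47 = 17.44, so [stock] = 0.09258 x 17.44 = 1.61 M.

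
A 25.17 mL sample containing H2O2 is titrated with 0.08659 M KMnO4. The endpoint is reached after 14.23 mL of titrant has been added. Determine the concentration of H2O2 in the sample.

n(KMnO4) = 0.08659 x 0.01423 = 0.001232 mol.
From the balanced equation, 2 mol KMnO4 reacts with 5 mol H2O2, so n(H2O2) = 0.001232 x 5/2 = 0.003080 mol.
[H2O2] = 0.003080 / 0.02517 L = 0.122 M.

0.122 M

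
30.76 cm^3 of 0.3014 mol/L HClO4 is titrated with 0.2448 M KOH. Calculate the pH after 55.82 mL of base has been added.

n(acid) = 0.3014 x 0.03076 = 0.009271 mol; n(KOH) added = 0.2448 x 0.05582 = 0.01366 mol.
Base is in excess by 0.01366 - 0.009271 = 0.004394 mol in a total volume of 0.08658 L.
[OH^-] = 0.004394/0.08658 = 0.05075 M, so pOH = 1.29 and pH = 14.00 - 1.29 = 12.71.

12.71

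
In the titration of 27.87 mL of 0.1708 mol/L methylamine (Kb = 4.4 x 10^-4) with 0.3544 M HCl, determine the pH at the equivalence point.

n(CH3NH2) = 0.1708 x 0.02787 = 0.004760 mol; V(HCl) at equivalence = 0.004760/0.3544 = 0.01343 L.
At equivalence the base is fully converted to CH3NH3+; total volume = 0.04130 L, so [CH3NH3+] = 0.004760/0.04130 = 0.1153 M.
Ka(CH3NH3+) = Kw/Kb = 1.0e-14 / 4.4 x 10^-4 = 2.27e-11.
[H^+] = sqrt(Ka x [CH3NH3+]) = sqrt(2.27e-11 x 0.1153) = 1.62e-6 M.
pH = -log(1.62e-6) = 5.79.

5.79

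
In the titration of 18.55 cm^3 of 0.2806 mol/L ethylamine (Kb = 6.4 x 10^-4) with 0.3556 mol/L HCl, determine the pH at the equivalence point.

n(C2H5NH2) = 0.2806 x 0.01855 = 0.005205 mol; V(HCl) at equivalence = 0.005205/0.3556 = 0.01464 L.
At equivalence the base is fully converted to C2H5NH3+; total volume = 0.03319 L, so [C2H5NH3+] = 0.005205/0.03319 = 0.1568 M.
Ka(C2H5NH3+) = Kw/Kb = 1.0e-14 / 6.4 x 10^-4 = 1.56e-11.
[H^+] = sqrt(Ka x [C2H5NH3+]) = sqrt(1.56e-11 x 0.1568) = 1.57e-6 M.
pH = -log(1.57e-6) = 5.81.

5.81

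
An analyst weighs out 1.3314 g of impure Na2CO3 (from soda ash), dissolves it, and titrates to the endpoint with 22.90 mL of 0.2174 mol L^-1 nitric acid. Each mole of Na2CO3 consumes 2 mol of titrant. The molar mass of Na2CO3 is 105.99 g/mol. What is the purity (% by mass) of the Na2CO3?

19.8%

n(HNO3) = 0.2174 x 0.02290 = 0.004978 mol.
n(Na2CO3) = 0.004978 / 2 = 0.002489 mol.
mass of Na2CO3 = 0.002489 x 105.99 = 0.2638 g.
% purity = 0.2638 / 1.3314 x 100 = 19.8%.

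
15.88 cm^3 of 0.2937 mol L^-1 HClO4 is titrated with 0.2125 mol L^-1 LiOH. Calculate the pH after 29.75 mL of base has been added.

12.56

n(acid) = 0.2937 x 0.01588 = 0.004664 mol; n(LiOH) added = 0.2125 x 0.02975 = 0.006322 mol.
Base is in excess by 0.006322 - 0.004664 = 0.001658 mol in a total volume of 0.04563 L.
[OH^-] = 0.001658/0.04563 = 0.03633 M, so pOH = 1.44 and pH = 14.00 - 1.44 = 12.56.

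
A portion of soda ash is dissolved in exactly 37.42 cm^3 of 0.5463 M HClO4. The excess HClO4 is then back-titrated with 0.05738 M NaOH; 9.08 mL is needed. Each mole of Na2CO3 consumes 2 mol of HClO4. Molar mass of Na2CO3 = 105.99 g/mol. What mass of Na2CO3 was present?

Total n(HClO4) added = 0.5463 x 0.03742 = 0.02044 mol.
n(NaOH) used = 0.05738 x 0.009080 = 0.0005210 mol, which equals the excess n(HClO4).
So n(HClO4) consumed by the sample = 0.02044 - 0.0005210 = 0.01992 mol.
n(Na2CO3) = 0.01992 / 2 = 0.009961 mol.
mass = 0.009961 mol x 105.99 g/mol = 1.06 g.

1.06 g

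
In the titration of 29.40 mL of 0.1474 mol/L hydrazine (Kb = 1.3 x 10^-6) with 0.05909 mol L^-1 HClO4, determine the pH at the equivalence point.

n(N2H4) = 0.1474 x 0.02940 = 0.004334 mol; V(HClO4) at equivalence = 0.004334/0.05909 = 0.07334 L.
At equivalence the base is fully converted to N2H5+; total volume = 0.1027 L, so [N2H5+] = 0.004334/0.1027 = 0.04218 M.
Ka(N2H5+) = Kw/Kb = 1.0e-14 / 1.3 x 10^-6 = 7.69e-9.
[H^+] = sqrt(Ka x [N2H5+]) = sqrt(7.69e-9 x 0.04218) = 1.80e-5 M.
pH = -log(1.80e-5) = 4.74.

4.74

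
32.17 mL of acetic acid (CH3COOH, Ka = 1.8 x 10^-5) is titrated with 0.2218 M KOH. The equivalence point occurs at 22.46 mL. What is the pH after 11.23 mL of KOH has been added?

4.74

11.23 mL is exactly half the equivalence volume (22.46/2), i.e. the half-equivalence point.
There, n(HA) = n(A^-), so pH = pKa = -log(1.8 x 10^-5) = 4.74.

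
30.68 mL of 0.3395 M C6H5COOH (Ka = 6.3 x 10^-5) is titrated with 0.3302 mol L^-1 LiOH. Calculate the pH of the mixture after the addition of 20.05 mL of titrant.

4.44

Initial n(C6H5COOH) = 0.3395 x 0.03068 = 0.01042 mol.
n(LiOH) added = 0.3302 x 0.02005 = 0.006621 mol, converting that many moles of C6H5COOH to C6H5COO-.
Remaining n(C6H5COOH) = 0.003795 mol; n(C6H5COO-) = 0.006621 mol.
By Henderson-Hasselbalch, pH = pKa + log([A^-]/[HA]) = 4.20 + log(0.006621/0.003795) = 4.20 + (+0.24) = 4.44.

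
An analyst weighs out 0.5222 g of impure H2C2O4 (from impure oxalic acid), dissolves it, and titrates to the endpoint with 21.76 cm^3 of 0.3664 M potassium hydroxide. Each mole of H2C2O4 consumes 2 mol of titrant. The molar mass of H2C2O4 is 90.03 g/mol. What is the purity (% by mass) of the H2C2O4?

n(KOH) = 0.3664 x 0.02176 = 0.007973 mol.
n(H2C2O4) = 0.007973 / 2 = 0.003986 mol.
mass of H2C2O4 = 0.003986 x 90.03 = 0.3589 g.
% purity = 0.3589 / 0.5222 x 100 = 68.7%.

68.7%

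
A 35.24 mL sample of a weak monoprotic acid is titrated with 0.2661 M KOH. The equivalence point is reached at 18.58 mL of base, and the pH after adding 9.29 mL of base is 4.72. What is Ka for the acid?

1.9 x 10^-5

9.29 mL is half of the equivalence volume, so this is the half-equivalence point where [HA] = [A^-].
At half-equivalence pH = pKa, so pKa = 4.72.
Ka = 10^(-4.72) = 1.9 x 10^-5.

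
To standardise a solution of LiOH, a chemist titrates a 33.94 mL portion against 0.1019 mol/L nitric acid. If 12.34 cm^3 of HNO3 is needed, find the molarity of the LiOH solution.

0.0370 M

n(HNO3) delivered = 0.1019 x 0.01234 = 0.001257 mol.
For a 1:1 reaction, n(LiOH) = 0.001257 mol.
[LiOH] = 0.001257 mol / 0.03394 L = 0.0370 M.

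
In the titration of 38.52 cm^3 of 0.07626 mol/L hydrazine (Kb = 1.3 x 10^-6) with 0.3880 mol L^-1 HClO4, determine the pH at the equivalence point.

4.65

n(N2H4) = 0.07626 x 0.03852 = 0.002938 mol; V(HClO4) at equivalence = 0.002938/0.3880 = 0.007571 L.
At equivalence the base is fully converted to N2H5+; total volume = 0.04609 L, so [N2H5+] = 0.002938/0.04609 = 0.06373 M.
Ka(N2H5+) = Kw/Kb = 1.0e-14 / 1.3 x 10^-6 = 7.69e-9.
[H^+] = sqrt(Ka x [N2H5+]) = sqrt(7.69e-9 x 0.06373) = 2.21e-5 M.
pH = -log(2.21e-5) = 4.65.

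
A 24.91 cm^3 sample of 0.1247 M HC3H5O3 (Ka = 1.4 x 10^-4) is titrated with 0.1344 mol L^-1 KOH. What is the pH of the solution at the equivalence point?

8.33

n(HC3H5O3) = 0.1247 x 0.02491 = 0.003106 mol; V(KOH) at equivalence = 0.003106/0.1344 = 0.02311 L.
At equivalence all the acid is converted to C3H5O3-; total volume = 0.02491 + 0.02311 = 0.04802 L, so [C3H5O3-] = 0.003106/0.04802 = 0.06468 M.
Kb = Kw/Ka = 1.0e-14 / 1.4 x 10^-4 = 7.14e-11.
[OH^-] = sqrt(Kb x [C3H5O3-]) = sqrt(7.14e-11 x 0.06468) = 2.15e-6 M.
pOH = 5.67, so pH = 14.00 - 5.67 = 8.33.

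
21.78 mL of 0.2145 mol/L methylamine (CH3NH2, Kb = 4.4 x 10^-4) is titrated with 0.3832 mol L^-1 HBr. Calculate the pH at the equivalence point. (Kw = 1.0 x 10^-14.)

n(CH3NH2) = 0.2145 x 0.02178 = 0.004672 mol; V(HBr) at equivalence = 0.004672/0.3832 = 0.01219 L.
At equivalence the base is fully converted to CH3NH3+; total volume = 0.03397 L, so [CH3NH3+] = 0.004672/0.03397 = 0.1375 M.
Ka(CH3NH3+) = Kw/Kb = 1.0e-14 / 4.4 x 10^-4 = 2.27e-11.
[H^+] = sqrt(Ka x [CH3NH3+]) = sqrt(2.27e-11 x 0.1375) = 1.77e-6 M.
pH = -log(1.77e-6) = 5.75.

5.75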